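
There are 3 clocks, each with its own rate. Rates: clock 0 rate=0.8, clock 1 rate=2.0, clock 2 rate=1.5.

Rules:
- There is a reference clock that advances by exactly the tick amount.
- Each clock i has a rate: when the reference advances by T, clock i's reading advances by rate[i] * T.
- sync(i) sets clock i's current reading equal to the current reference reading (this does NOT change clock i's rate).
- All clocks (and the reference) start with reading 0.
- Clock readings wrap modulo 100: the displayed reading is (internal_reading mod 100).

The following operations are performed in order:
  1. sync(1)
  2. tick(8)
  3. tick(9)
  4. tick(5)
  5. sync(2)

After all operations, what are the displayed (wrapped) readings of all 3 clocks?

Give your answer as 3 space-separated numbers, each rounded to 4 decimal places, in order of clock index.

Answer: 17.6000 44.0000 22.0000

Derivation:
After op 1 sync(1): ref=0.0000 raw=[0.0000 0.0000 0.0000]
After op 2 tick(8): ref=8.0000 raw=[6.4000 16.0000 12.0000]
After op 3 tick(9): ref=17.0000 raw=[13.6000 34.0000 25.5000]
After op 4 tick(5): ref=22.0000 raw=[17.6000 44.0000 33.0000]
After op 5 sync(2): ref=22.0000 raw=[17.6000 44.0000 22.0000]
Wrap final raw readings (mod 100): 17.6000 mod 100 = 17.6000; 44.0000 mod 100 = 44.0000; 22.0000 mod 100 = 22.0000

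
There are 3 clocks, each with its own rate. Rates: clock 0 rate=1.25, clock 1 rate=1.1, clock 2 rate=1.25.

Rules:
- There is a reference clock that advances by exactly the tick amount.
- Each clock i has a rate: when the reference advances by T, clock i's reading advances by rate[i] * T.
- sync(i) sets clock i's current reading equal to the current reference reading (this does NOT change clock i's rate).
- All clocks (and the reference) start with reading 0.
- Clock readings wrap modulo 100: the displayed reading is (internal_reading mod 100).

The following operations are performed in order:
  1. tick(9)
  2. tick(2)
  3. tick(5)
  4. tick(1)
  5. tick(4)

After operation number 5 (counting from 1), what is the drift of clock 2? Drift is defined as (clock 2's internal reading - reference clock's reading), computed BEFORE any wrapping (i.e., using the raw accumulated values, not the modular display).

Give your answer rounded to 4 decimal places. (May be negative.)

Answer: 5.2500

Derivation:
After op 1 tick(9): ref=9.0000 raw=[11.2500 9.9000 11.2500]
After op 2 tick(2): ref=11.0000 raw=[13.7500 12.1000 13.7500]
After op 3 tick(5): ref=16.0000 raw=[20.0000 17.6000 20.0000]
After op 4 tick(1): ref=17.0000 raw=[21.2500 18.7000 21.2500]
After op 5 tick(4): ref=21.0000 raw=[26.2500 23.1000 26.2500]
Drift of clock 2 after op 5: 26.2500 - 21.0000 = 5.2500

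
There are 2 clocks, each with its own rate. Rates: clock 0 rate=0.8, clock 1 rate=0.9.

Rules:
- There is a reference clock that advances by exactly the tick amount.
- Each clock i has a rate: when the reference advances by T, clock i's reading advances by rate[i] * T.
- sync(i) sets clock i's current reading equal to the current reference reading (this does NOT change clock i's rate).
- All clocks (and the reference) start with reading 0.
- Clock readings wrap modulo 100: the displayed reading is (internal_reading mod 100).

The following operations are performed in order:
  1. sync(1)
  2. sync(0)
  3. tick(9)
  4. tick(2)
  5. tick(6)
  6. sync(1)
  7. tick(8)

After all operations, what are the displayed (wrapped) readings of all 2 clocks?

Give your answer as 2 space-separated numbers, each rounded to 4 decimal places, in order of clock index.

After op 1 sync(1): ref=0.0000 raw=[0.0000 0.0000]
After op 2 sync(0): ref=0.0000 raw=[0.0000 0.0000]
After op 3 tick(9): ref=9.0000 raw=[7.2000 8.1000]
After op 4 tick(2): ref=11.0000 raw=[8.8000 9.9000]
After op 5 tick(6): ref=17.0000 raw=[13.6000 15.3000]
After op 6 sync(1): ref=17.0000 raw=[13.6000 17.0000]
After op 7 tick(8): ref=25.0000 raw=[20.0000 24.2000]
Wrap final raw readings (mod 100): 20.0000 mod 100 = 20.0000; 24.2000 mod 100 = 24.2000

Answer: 20.0000 24.2000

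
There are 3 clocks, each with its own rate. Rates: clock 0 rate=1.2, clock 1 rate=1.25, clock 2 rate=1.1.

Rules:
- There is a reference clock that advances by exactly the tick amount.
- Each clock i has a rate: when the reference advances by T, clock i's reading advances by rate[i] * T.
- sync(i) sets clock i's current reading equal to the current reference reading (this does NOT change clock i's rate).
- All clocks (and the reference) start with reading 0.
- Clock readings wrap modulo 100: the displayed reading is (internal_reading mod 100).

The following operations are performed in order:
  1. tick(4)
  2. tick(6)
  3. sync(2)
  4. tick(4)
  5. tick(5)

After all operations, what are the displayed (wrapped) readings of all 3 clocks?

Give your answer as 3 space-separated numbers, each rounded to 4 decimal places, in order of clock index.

After op 1 tick(4): ref=4.0000 raw=[4.8000 5.0000 4.4000]
After op 2 tick(6): ref=10.0000 raw=[12.0000 12.5000 11.0000]
After op 3 sync(2): ref=10.0000 raw=[12.0000 12.5000 10.0000]
After op 4 tick(4): ref=14.0000 raw=[16.8000 17.5000 14.4000]
After op 5 tick(5): ref=19.0000 raw=[22.8000 23.7500 19.9000]
Wrap final raw readings (mod 100): 22.8000 mod 100 = 22.8000; 23.7500 mod 100 = 23.7500; 19.9000 mod 100 = 19.9000

Answer: 22.8000 23.7500 19.9000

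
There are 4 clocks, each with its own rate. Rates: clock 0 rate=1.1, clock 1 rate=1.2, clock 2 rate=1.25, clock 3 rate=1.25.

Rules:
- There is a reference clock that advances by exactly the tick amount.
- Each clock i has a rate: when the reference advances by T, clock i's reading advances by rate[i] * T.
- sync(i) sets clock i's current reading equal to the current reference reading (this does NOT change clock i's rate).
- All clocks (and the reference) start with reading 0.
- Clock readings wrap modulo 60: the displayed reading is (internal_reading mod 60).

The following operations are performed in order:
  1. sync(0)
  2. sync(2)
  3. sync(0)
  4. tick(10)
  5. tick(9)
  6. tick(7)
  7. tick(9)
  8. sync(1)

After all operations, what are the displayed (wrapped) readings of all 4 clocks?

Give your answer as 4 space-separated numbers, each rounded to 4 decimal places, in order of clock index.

Answer: 38.5000 35.0000 43.7500 43.7500

Derivation:
After op 1 sync(0): ref=0.0000 raw=[0.0000 0.0000 0.0000 0.0000]
After op 2 sync(2): ref=0.0000 raw=[0.0000 0.0000 0.0000 0.0000]
After op 3 sync(0): ref=0.0000 raw=[0.0000 0.0000 0.0000 0.0000]
After op 4 tick(10): ref=10.0000 raw=[11.0000 12.0000 12.5000 12.5000]
After op 5 tick(9): ref=19.0000 raw=[20.9000 22.8000 23.7500 23.7500]
After op 6 tick(7): ref=26.0000 raw=[28.6000 31.2000 32.5000 32.5000]
After op 7 tick(9): ref=35.0000 raw=[38.5000 42.0000 43.7500 43.7500]
After op 8 sync(1): ref=35.0000 raw=[38.5000 35.0000 43.7500 43.7500]
Wrap final raw readings (mod 60): 38.5000 mod 60 = 38.5000; 35.0000 mod 60 = 35.0000; 43.7500 mod 60 = 43.7500; 43.7500 mod 60 = 43.7500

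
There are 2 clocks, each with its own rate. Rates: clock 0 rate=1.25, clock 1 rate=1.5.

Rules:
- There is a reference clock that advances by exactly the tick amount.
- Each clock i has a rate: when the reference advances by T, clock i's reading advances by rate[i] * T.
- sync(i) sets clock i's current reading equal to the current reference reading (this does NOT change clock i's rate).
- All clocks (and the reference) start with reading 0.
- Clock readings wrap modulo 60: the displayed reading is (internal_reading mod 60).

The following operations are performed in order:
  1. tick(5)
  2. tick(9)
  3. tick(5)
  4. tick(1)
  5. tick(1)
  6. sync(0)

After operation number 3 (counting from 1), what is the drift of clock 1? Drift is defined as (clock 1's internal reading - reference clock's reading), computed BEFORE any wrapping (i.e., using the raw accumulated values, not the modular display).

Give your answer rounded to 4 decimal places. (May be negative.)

Answer: 9.5000

Derivation:
After op 1 tick(5): ref=5.0000 raw=[6.2500 7.5000]
After op 2 tick(9): ref=14.0000 raw=[17.5000 21.0000]
After op 3 tick(5): ref=19.0000 raw=[23.7500 28.5000]
Drift of clock 1 after op 3: 28.5000 - 19.0000 = 9.5000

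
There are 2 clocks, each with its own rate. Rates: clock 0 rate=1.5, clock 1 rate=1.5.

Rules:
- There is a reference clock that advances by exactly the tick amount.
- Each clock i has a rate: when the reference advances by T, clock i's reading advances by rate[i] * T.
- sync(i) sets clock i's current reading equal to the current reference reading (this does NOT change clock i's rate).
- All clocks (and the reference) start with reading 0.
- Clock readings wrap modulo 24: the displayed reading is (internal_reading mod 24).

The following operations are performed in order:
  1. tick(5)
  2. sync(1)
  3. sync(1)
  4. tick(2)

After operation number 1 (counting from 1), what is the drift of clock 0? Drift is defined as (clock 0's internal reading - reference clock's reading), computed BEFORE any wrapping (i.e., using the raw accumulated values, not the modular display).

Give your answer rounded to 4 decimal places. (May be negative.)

Answer: 2.5000

Derivation:
After op 1 tick(5): ref=5.0000 raw=[7.5000 7.5000]
Drift of clock 0 after op 1: 7.5000 - 5.0000 = 2.5000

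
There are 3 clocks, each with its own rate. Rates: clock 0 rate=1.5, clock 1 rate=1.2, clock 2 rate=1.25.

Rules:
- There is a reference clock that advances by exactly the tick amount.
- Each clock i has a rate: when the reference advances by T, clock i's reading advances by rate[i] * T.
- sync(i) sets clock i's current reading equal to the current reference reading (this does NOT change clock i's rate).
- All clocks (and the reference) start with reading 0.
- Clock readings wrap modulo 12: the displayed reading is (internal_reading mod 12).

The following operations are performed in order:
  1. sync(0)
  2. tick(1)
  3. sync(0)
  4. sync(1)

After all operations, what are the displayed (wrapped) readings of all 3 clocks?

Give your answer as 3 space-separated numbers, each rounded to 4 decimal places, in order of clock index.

Answer: 1.0000 1.0000 1.2500

Derivation:
After op 1 sync(0): ref=0.0000 raw=[0.0000 0.0000 0.0000]
After op 2 tick(1): ref=1.0000 raw=[1.5000 1.2000 1.2500]
After op 3 sync(0): ref=1.0000 raw=[1.0000 1.2000 1.2500]
After op 4 sync(1): ref=1.0000 raw=[1.0000 1.0000 1.2500]
Wrap final raw readings (mod 12): 1.0000 mod 12 = 1.0000; 1.0000 mod 12 = 1.0000; 1.2500 mod 12 = 1.2500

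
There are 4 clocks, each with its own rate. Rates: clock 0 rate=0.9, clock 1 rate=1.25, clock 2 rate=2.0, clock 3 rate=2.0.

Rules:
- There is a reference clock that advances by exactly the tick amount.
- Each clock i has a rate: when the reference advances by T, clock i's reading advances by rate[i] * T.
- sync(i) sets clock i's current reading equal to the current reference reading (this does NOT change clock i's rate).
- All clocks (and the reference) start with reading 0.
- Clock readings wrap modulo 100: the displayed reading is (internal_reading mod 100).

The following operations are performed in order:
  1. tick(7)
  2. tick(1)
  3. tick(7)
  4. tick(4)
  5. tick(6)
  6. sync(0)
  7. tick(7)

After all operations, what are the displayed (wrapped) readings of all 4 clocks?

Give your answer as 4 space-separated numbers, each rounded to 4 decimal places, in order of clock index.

Answer: 31.3000 40.0000 64.0000 64.0000

Derivation:
After op 1 tick(7): ref=7.0000 raw=[6.3000 8.7500 14.0000 14.0000]
After op 2 tick(1): ref=8.0000 raw=[7.2000 10.0000 16.0000 16.0000]
After op 3 tick(7): ref=15.0000 raw=[13.5000 18.7500 30.0000 30.0000]
After op 4 tick(4): ref=19.0000 raw=[17.1000 23.7500 38.0000 38.0000]
After op 5 tick(6): ref=25.0000 raw=[22.5000 31.2500 50.0000 50.0000]
After op 6 sync(0): ref=25.0000 raw=[25.0000 31.2500 50.0000 50.0000]
After op 7 tick(7): ref=32.0000 raw=[31.3000 40.0000 64.0000 64.0000]
Wrap final raw readings (mod 100): 31.3000 mod 100 = 31.3000; 40.0000 mod 100 = 40.0000; 64.0000 mod 100 = 64.0000; 64.0000 mod 100 = 64.0000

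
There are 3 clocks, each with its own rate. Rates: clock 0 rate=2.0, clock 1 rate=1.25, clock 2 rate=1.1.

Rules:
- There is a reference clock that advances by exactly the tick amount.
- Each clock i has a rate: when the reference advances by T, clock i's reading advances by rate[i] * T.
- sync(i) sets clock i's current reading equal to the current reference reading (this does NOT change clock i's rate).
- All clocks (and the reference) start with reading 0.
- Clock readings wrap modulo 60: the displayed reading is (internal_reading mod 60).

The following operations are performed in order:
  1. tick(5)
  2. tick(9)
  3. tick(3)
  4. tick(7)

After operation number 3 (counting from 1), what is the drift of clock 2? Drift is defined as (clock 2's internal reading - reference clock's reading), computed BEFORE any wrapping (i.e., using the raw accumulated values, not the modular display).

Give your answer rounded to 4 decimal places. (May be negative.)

Answer: 1.7000

Derivation:
After op 1 tick(5): ref=5.0000 raw=[10.0000 6.2500 5.5000]
After op 2 tick(9): ref=14.0000 raw=[28.0000 17.5000 15.4000]
After op 3 tick(3): ref=17.0000 raw=[34.0000 21.2500 18.7000]
Drift of clock 2 after op 3: 18.7000 - 17.0000 = 1.7000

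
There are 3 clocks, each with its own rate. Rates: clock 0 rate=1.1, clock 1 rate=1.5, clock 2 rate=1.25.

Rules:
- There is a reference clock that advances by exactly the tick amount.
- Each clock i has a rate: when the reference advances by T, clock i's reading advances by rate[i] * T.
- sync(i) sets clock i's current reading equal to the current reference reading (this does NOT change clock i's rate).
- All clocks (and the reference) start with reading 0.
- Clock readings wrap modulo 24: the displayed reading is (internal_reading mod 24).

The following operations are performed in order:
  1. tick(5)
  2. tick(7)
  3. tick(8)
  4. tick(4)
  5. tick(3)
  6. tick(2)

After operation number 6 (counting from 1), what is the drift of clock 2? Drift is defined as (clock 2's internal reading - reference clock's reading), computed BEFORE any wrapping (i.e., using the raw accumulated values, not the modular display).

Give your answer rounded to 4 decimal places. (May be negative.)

After op 1 tick(5): ref=5.0000 raw=[5.5000 7.5000 6.2500]
After op 2 tick(7): ref=12.0000 raw=[13.2000 18.0000 15.0000]
After op 3 tick(8): ref=20.0000 raw=[22.0000 30.0000 25.0000]
After op 4 tick(4): ref=24.0000 raw=[26.4000 36.0000 30.0000]
After op 5 tick(3): ref=27.0000 raw=[29.7000 40.5000 33.7500]
After op 6 tick(2): ref=29.0000 raw=[31.9000 43.5000 36.2500]
Drift of clock 2 after op 6: 36.2500 - 29.0000 = 7.2500

Answer: 7.2500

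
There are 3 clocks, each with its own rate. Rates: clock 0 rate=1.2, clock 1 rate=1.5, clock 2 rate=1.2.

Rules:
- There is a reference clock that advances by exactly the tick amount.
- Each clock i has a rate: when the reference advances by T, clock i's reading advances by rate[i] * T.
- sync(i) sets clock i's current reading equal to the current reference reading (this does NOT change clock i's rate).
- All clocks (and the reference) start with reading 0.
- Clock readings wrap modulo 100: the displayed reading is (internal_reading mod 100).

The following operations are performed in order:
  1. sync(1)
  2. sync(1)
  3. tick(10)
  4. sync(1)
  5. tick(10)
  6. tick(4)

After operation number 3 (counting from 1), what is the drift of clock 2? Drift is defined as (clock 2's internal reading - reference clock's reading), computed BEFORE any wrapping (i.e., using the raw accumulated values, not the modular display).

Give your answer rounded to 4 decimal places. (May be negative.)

Answer: 2.0000

Derivation:
After op 1 sync(1): ref=0.0000 raw=[0.0000 0.0000 0.0000]
After op 2 sync(1): ref=0.0000 raw=[0.0000 0.0000 0.0000]
After op 3 tick(10): ref=10.0000 raw=[12.0000 15.0000 12.0000]
Drift of clock 2 after op 3: 12.0000 - 10.0000 = 2.0000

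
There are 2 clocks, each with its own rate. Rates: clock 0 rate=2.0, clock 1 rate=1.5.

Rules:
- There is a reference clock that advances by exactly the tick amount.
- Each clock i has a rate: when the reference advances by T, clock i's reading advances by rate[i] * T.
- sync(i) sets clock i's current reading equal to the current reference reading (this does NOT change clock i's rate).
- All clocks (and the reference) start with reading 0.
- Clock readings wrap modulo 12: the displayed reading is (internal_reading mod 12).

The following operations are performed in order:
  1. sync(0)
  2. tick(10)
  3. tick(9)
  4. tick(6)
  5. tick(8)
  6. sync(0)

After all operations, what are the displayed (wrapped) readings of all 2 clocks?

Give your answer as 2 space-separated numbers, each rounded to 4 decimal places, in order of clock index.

After op 1 sync(0): ref=0.0000 raw=[0.0000 0.0000]
After op 2 tick(10): ref=10.0000 raw=[20.0000 15.0000]
After op 3 tick(9): ref=19.0000 raw=[38.0000 28.5000]
After op 4 tick(6): ref=25.0000 raw=[50.0000 37.5000]
After op 5 tick(8): ref=33.0000 raw=[66.0000 49.5000]
After op 6 sync(0): ref=33.0000 raw=[33.0000 49.5000]
Wrap final raw readings (mod 12): 33.0000 mod 12 = 9.0000; 49.5000 mod 12 = 1.5000

Answer: 9.0000 1.5000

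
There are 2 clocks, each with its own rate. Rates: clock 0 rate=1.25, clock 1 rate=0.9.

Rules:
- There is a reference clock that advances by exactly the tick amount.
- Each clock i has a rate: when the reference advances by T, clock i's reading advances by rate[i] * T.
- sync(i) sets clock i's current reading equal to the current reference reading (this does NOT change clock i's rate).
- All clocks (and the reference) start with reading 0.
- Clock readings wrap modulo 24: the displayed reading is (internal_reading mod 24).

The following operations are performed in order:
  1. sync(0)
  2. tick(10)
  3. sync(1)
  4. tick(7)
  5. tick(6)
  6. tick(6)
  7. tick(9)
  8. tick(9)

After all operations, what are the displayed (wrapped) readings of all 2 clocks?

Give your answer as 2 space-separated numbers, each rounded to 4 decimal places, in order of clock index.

After op 1 sync(0): ref=0.0000 raw=[0.0000 0.0000]
After op 2 tick(10): ref=10.0000 raw=[12.5000 9.0000]
After op 3 sync(1): ref=10.0000 raw=[12.5000 10.0000]
After op 4 tick(7): ref=17.0000 raw=[21.2500 16.3000]
After op 5 tick(6): ref=23.0000 raw=[28.7500 21.7000]
After op 6 tick(6): ref=29.0000 raw=[36.2500 27.1000]
After op 7 tick(9): ref=38.0000 raw=[47.5000 35.2000]
After op 8 tick(9): ref=47.0000 raw=[58.7500 43.3000]
Wrap final raw readings (mod 24): 58.7500 mod 24 = 10.7500; 43.3000 mod 24 = 19.3000

Answer: 10.7500 19.3000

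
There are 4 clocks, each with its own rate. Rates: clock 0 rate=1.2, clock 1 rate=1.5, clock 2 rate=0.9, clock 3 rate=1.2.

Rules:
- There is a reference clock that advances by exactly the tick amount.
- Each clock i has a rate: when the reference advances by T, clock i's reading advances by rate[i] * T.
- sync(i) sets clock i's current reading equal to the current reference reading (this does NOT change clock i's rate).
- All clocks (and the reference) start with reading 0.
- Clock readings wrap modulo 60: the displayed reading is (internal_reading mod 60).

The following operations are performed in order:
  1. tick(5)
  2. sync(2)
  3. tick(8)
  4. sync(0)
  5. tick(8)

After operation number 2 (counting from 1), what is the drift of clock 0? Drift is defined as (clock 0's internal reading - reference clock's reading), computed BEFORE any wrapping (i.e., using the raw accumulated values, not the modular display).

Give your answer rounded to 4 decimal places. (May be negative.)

After op 1 tick(5): ref=5.0000 raw=[6.0000 7.5000 4.5000 6.0000]
After op 2 sync(2): ref=5.0000 raw=[6.0000 7.5000 5.0000 6.0000]
Drift of clock 0 after op 2: 6.0000 - 5.0000 = 1.0000

Answer: 1.0000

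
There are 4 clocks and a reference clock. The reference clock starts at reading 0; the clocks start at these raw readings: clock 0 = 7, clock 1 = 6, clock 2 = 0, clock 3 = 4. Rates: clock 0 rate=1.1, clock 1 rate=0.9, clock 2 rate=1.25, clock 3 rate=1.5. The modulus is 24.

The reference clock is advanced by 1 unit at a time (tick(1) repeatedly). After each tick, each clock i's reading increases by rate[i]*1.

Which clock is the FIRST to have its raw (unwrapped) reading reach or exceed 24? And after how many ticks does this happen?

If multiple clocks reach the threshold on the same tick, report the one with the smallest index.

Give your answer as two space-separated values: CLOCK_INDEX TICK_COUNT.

clock 0: start=7, rate=1.1, needs 24-7 = 17; ticks = ceil(17/1.1) = ceil(15.4545) = 16; reading at tick 16 = 7 + 1.1*16 = 24.6000
clock 1: start=6, rate=0.9, needs 24-6 = 18; ticks = ceil(18/0.9) = ceil(20.0000) = 20; reading at tick 20 = 6 + 0.9*20 = 24.0000
clock 2: start=0, rate=1.25, needs 24-0 = 24; ticks = ceil(24/1.25) = ceil(19.2000) = 20; reading at tick 20 = 0 + 1.25*20 = 25.0000
clock 3: start=4, rate=1.5, needs 24-4 = 20; ticks = ceil(20/1.5) = ceil(13.3333) = 14; reading at tick 14 = 4 + 1.5*14 = 25.0000
Minimum tick count = 14; winners = [3]; smallest index = 3

Answer: 3 14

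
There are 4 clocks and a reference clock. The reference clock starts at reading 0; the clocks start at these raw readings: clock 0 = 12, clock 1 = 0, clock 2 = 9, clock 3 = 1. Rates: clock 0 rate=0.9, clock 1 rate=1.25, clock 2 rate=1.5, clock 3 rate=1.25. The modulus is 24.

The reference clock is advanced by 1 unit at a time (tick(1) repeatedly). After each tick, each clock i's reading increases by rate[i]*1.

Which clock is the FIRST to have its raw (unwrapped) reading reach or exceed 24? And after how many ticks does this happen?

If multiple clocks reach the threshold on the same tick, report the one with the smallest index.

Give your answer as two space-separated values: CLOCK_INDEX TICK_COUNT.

Answer: 2 10

Derivation:
clock 0: start=12, rate=0.9, needs 24-12 = 12; ticks = ceil(12/0.9) = ceil(13.3333) = 14; reading at tick 14 = 12 + 0.9*14 = 24.6000
clock 1: start=0, rate=1.25, needs 24-0 = 24; ticks = ceil(24/1.25) = ceil(19.2000) = 20; reading at tick 20 = 0 + 1.25*20 = 25.0000
clock 2: start=9, rate=1.5, needs 24-9 = 15; ticks = ceil(15/1.5) = ceil(10.0000) = 10; reading at tick 10 = 9 + 1.5*10 = 24.0000
clock 3: start=1, rate=1.25, needs 24-1 = 23; ticks = ceil(23/1.25) = ceil(18.4000) = 19; reading at tick 19 = 1 + 1.25*19 = 24.7500
Minimum tick count = 10; winners = [2]; smallest index = 2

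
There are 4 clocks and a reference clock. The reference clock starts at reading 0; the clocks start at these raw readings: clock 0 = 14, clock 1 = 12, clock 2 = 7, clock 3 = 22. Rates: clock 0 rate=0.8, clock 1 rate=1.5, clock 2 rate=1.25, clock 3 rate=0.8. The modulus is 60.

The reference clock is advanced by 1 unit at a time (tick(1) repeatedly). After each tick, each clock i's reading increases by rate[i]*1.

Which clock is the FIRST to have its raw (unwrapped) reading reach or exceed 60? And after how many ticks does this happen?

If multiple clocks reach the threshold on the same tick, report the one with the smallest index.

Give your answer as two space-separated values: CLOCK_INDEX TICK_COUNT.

clock 0: start=14, rate=0.8, needs 60-14 = 46; ticks = ceil(46/0.8) = ceil(57.5000) = 58; reading at tick 58 = 14 + 0.8*58 = 60.4000
clock 1: start=12, rate=1.5, needs 60-12 = 48; ticks = ceil(48/1.5) = ceil(32.0000) = 32; reading at tick 32 = 12 + 1.5*32 = 60.0000
clock 2: start=7, rate=1.25, needs 60-7 = 53; ticks = ceil(53/1.25) = ceil(42.4000) = 43; reading at tick 43 = 7 + 1.25*43 = 60.7500
clock 3: start=22, rate=0.8, needs 60-22 = 38; ticks = ceil(38/0.8) = ceil(47.5000) = 48; reading at tick 48 = 22 + 0.8*48 = 60.4000
Minimum tick count = 32; winners = [1]; smallest index = 1

Answer: 1 32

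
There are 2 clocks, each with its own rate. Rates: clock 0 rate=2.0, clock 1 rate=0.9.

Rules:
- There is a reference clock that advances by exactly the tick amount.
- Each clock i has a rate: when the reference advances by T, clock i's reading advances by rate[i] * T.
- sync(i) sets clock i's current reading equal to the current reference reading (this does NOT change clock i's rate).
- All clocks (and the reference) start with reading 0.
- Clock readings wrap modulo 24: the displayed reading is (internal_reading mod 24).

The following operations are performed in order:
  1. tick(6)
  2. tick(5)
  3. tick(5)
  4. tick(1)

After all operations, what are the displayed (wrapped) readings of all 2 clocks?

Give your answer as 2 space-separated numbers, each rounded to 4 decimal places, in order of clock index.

Answer: 10.0000 15.3000

Derivation:
After op 1 tick(6): ref=6.0000 raw=[12.0000 5.4000]
After op 2 tick(5): ref=11.0000 raw=[22.0000 9.9000]
After op 3 tick(5): ref=16.0000 raw=[32.0000 14.4000]
After op 4 tick(1): ref=17.0000 raw=[34.0000 15.3000]
Wrap final raw readings (mod 24): 34.0000 mod 24 = 10.0000; 15.3000 mod 24 = 15.3000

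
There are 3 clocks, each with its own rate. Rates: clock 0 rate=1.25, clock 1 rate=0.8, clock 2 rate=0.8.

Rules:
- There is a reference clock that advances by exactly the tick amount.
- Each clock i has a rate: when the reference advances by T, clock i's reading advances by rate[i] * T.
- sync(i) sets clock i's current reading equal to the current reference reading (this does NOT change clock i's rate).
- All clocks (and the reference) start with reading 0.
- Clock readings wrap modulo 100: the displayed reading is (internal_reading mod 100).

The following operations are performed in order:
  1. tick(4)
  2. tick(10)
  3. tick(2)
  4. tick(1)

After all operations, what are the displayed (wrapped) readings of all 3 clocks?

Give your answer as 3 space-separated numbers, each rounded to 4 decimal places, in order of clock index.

After op 1 tick(4): ref=4.0000 raw=[5.0000 3.2000 3.2000]
After op 2 tick(10): ref=14.0000 raw=[17.5000 11.2000 11.2000]
After op 3 tick(2): ref=16.0000 raw=[20.0000 12.8000 12.8000]
After op 4 tick(1): ref=17.0000 raw=[21.2500 13.6000 13.6000]
Wrap final raw readings (mod 100): 21.2500 mod 100 = 21.2500; 13.6000 mod 100 = 13.6000; 13.6000 mod 100 = 13.6000

Answer: 21.2500 13.6000 13.6000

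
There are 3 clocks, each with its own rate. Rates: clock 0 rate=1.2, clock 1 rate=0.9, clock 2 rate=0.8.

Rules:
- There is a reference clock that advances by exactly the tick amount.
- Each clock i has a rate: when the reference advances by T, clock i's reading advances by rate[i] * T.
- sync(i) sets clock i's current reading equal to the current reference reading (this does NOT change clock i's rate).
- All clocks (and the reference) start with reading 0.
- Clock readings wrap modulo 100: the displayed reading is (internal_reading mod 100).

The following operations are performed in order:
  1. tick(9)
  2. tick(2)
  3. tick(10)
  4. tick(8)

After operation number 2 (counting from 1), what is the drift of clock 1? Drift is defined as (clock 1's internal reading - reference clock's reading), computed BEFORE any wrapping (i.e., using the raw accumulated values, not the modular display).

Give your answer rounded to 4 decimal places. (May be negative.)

After op 1 tick(9): ref=9.0000 raw=[10.8000 8.1000 7.2000]
After op 2 tick(2): ref=11.0000 raw=[13.2000 9.9000 8.8000]
Drift of clock 1 after op 2: 9.9000 - 11.0000 = -1.1000

Answer: -1.1000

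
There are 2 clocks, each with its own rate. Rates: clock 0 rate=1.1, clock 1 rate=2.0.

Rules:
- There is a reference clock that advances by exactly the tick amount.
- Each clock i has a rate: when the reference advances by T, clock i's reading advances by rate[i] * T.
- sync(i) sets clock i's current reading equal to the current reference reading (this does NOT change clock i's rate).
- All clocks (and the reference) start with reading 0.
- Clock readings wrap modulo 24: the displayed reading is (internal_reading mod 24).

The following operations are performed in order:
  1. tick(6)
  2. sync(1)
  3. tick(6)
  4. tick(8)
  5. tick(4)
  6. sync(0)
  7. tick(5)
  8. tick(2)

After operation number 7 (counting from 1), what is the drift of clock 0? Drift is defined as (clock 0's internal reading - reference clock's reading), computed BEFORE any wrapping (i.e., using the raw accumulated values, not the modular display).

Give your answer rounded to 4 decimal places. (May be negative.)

Answer: 0.5000

Derivation:
After op 1 tick(6): ref=6.0000 raw=[6.6000 12.0000]
After op 2 sync(1): ref=6.0000 raw=[6.6000 6.0000]
After op 3 tick(6): ref=12.0000 raw=[13.2000 18.0000]
After op 4 tick(8): ref=20.0000 raw=[22.0000 34.0000]
After op 5 tick(4): ref=24.0000 raw=[26.4000 42.0000]
After op 6 sync(0): ref=24.0000 raw=[24.0000 42.0000]
After op 7 tick(5): ref=29.0000 raw=[29.5000 52.0000]
Drift of clock 0 after op 7: 29.5000 - 29.0000 = 0.5000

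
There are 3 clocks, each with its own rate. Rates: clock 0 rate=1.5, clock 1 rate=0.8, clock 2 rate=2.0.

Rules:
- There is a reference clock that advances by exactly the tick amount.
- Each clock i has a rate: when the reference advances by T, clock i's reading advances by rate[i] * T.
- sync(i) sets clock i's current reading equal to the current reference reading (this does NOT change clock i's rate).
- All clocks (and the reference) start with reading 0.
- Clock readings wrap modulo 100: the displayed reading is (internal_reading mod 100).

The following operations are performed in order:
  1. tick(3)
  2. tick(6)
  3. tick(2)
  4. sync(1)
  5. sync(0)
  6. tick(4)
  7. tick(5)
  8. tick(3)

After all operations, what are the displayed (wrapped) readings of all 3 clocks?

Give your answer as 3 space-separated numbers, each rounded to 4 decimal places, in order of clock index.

Answer: 29.0000 20.6000 46.0000

Derivation:
After op 1 tick(3): ref=3.0000 raw=[4.5000 2.4000 6.0000]
After op 2 tick(6): ref=9.0000 raw=[13.5000 7.2000 18.0000]
After op 3 tick(2): ref=11.0000 raw=[16.5000 8.8000 22.0000]
After op 4 sync(1): ref=11.0000 raw=[16.5000 11.0000 22.0000]
After op 5 sync(0): ref=11.0000 raw=[11.0000 11.0000 22.0000]
After op 6 tick(4): ref=15.0000 raw=[17.0000 14.2000 30.0000]
After op 7 tick(5): ref=20.0000 raw=[24.5000 18.2000 40.0000]
After op 8 tick(3): ref=23.0000 raw=[29.0000 20.6000 46.0000]
Wrap final raw readings (mod 100): 29.0000 mod 100 = 29.0000; 20.6000 mod 100 = 20.6000; 46.0000 mod 100 = 46.0000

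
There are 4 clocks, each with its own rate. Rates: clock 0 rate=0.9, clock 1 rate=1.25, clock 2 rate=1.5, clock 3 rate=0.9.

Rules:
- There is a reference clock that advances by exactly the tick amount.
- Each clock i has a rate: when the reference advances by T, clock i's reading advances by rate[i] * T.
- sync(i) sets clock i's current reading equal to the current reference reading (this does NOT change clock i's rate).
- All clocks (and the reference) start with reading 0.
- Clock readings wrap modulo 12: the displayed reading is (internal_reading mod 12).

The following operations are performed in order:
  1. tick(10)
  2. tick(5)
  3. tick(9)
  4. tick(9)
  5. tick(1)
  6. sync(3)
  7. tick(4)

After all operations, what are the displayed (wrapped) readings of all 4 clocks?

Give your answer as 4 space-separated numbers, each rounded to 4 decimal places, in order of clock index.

Answer: 10.2000 11.5000 9.0000 1.6000

Derivation:
After op 1 tick(10): ref=10.0000 raw=[9.0000 12.5000 15.0000 9.0000]
After op 2 tick(5): ref=15.0000 raw=[13.5000 18.7500 22.5000 13.5000]
After op 3 tick(9): ref=24.0000 raw=[21.6000 30.0000 36.0000 21.6000]
After op 4 tick(9): ref=33.0000 raw=[29.7000 41.2500 49.5000 29.7000]
After op 5 tick(1): ref=34.0000 raw=[30.6000 42.5000 51.0000 30.6000]
After op 6 sync(3): ref=34.0000 raw=[30.6000 42.5000 51.0000 34.0000]
After op 7 tick(4): ref=38.0000 raw=[34.2000 47.5000 57.0000 37.6000]
Wrap final raw readings (mod 12): 34.2000 mod 12 = 10.2000; 47.5000 mod 12 = 11.5000; 57.0000 mod 12 = 9.0000; 37.6000 mod 12 = 1.6000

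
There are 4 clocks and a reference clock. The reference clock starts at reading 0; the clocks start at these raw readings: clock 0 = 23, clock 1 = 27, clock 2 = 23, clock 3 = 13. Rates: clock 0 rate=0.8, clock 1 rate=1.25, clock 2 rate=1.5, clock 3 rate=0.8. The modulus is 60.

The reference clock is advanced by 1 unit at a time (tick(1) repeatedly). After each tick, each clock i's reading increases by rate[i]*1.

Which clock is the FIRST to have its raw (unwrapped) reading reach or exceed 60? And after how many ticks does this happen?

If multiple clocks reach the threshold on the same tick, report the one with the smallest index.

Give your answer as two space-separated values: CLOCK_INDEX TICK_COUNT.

Answer: 2 25

Derivation:
clock 0: start=23, rate=0.8, needs 60-23 = 37; ticks = ceil(37/0.8) = ceil(46.2500) = 47; reading at tick 47 = 23 + 0.8*47 = 60.6000
clock 1: start=27, rate=1.25, needs 60-27 = 33; ticks = ceil(33/1.25) = ceil(26.4000) = 27; reading at tick 27 = 27 + 1.25*27 = 60.7500
clock 2: start=23, rate=1.5, needs 60-23 = 37; ticks = ceil(37/1.5) = ceil(24.6667) = 25; reading at tick 25 = 23 + 1.5*25 = 60.5000
clock 3: start=13, rate=0.8, needs 60-13 = 47; ticks = ceil(47/0.8) = ceil(58.7500) = 59; reading at tick 59 = 13 + 0.8*59 = 60.2000
Minimum tick count = 25; winners = [2]; smallest index = 2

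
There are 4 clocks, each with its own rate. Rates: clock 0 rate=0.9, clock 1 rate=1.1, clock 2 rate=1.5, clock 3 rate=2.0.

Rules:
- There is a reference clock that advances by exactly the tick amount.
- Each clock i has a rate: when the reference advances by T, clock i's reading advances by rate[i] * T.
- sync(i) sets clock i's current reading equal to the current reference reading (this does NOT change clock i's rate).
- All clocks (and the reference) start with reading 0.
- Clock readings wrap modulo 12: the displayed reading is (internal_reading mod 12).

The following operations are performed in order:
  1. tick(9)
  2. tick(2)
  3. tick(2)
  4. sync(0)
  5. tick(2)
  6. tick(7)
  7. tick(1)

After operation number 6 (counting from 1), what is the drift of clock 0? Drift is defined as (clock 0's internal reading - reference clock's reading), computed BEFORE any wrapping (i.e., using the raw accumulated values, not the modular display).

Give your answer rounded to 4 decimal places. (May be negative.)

After op 1 tick(9): ref=9.0000 raw=[8.1000 9.9000 13.5000 18.0000]
After op 2 tick(2): ref=11.0000 raw=[9.9000 12.1000 16.5000 22.0000]
After op 3 tick(2): ref=13.0000 raw=[11.7000 14.3000 19.5000 26.0000]
After op 4 sync(0): ref=13.0000 raw=[13.0000 14.3000 19.5000 26.0000]
After op 5 tick(2): ref=15.0000 raw=[14.8000 16.5000 22.5000 30.0000]
After op 6 tick(7): ref=22.0000 raw=[21.1000 24.2000 33.0000 44.0000]
Drift of clock 0 after op 6: 21.1000 - 22.0000 = -0.9000

Answer: -0.9000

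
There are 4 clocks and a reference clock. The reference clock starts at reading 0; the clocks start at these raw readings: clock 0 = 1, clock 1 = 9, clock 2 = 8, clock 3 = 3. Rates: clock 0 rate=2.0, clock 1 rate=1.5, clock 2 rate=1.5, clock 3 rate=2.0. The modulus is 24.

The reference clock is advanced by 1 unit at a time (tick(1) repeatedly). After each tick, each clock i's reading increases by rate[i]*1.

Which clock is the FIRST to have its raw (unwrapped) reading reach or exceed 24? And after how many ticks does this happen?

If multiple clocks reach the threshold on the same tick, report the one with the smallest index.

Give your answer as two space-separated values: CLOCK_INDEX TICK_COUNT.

clock 0: start=1, rate=2.0, needs 24-1 = 23; ticks = ceil(23/2.0) = ceil(11.5000) = 12; reading at tick 12 = 1 + 2.0*12 = 25.0000
clock 1: start=9, rate=1.5, needs 24-9 = 15; ticks = ceil(15/1.5) = ceil(10.0000) = 10; reading at tick 10 = 9 + 1.5*10 = 24.0000
clock 2: start=8, rate=1.5, needs 24-8 = 16; ticks = ceil(16/1.5) = ceil(10.6667) = 11; reading at tick 11 = 8 + 1.5*11 = 24.5000
clock 3: start=3, rate=2.0, needs 24-3 = 21; ticks = ceil(21/2.0) = ceil(10.5000) = 11; reading at tick 11 = 3 + 2.0*11 = 25.0000
Minimum tick count = 10; winners = [1]; smallest index = 1

Answer: 1 10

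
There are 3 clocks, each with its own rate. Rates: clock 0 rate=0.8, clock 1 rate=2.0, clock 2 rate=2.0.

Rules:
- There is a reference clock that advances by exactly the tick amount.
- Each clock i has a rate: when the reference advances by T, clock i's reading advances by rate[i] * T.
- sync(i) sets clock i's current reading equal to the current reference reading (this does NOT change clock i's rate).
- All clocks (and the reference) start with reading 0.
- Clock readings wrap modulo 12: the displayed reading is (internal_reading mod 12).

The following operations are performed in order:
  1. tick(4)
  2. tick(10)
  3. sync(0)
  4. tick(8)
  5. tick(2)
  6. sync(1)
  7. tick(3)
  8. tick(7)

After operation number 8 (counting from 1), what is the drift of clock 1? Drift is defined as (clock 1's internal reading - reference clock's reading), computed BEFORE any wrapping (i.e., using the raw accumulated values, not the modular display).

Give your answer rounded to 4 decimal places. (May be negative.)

After op 1 tick(4): ref=4.0000 raw=[3.2000 8.0000 8.0000]
After op 2 tick(10): ref=14.0000 raw=[11.2000 28.0000 28.0000]
After op 3 sync(0): ref=14.0000 raw=[14.0000 28.0000 28.0000]
After op 4 tick(8): ref=22.0000 raw=[20.4000 44.0000 44.0000]
After op 5 tick(2): ref=24.0000 raw=[22.0000 48.0000 48.0000]
After op 6 sync(1): ref=24.0000 raw=[22.0000 24.0000 48.0000]
After op 7 tick(3): ref=27.0000 raw=[24.4000 30.0000 54.0000]
After op 8 tick(7): ref=34.0000 raw=[30.0000 44.0000 68.0000]
Drift of clock 1 after op 8: 44.0000 - 34.0000 = 10.0000

Answer: 10.0000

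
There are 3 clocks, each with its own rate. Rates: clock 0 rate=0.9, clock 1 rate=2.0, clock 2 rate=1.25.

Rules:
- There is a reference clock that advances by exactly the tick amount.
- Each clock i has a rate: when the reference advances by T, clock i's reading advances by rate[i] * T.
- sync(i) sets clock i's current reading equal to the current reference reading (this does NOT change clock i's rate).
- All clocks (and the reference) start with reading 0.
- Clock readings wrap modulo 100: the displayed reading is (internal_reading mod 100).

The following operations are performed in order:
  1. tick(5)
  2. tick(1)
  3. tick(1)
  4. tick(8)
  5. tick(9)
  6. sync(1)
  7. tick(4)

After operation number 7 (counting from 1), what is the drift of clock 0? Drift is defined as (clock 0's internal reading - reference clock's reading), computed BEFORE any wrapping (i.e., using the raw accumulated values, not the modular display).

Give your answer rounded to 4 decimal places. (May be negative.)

Answer: -2.8000

Derivation:
After op 1 tick(5): ref=5.0000 raw=[4.5000 10.0000 6.2500]
After op 2 tick(1): ref=6.0000 raw=[5.4000 12.0000 7.5000]
After op 3 tick(1): ref=7.0000 raw=[6.3000 14.0000 8.7500]
After op 4 tick(8): ref=15.0000 raw=[13.5000 30.0000 18.7500]
After op 5 tick(9): ref=24.0000 raw=[21.6000 48.0000 30.0000]
After op 6 sync(1): ref=24.0000 raw=[21.6000 24.0000 30.0000]
After op 7 tick(4): ref=28.0000 raw=[25.2000 32.0000 35.0000]
Drift of clock 0 after op 7: 25.2000 - 28.0000 = -2.8000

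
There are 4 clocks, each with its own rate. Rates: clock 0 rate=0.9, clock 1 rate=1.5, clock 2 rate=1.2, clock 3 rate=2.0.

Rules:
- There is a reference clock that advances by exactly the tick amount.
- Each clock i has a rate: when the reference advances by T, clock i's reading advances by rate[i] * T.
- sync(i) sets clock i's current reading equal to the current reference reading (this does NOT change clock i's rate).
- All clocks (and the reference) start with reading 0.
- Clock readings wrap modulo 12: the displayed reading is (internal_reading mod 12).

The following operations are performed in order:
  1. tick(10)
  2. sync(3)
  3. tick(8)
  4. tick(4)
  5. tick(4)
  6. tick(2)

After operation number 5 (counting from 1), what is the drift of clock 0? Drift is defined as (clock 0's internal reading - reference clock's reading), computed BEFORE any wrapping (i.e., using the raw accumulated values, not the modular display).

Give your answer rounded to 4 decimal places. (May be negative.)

Answer: -2.6000

Derivation:
After op 1 tick(10): ref=10.0000 raw=[9.0000 15.0000 12.0000 20.0000]
After op 2 sync(3): ref=10.0000 raw=[9.0000 15.0000 12.0000 10.0000]
After op 3 tick(8): ref=18.0000 raw=[16.2000 27.0000 21.6000 26.0000]
After op 4 tick(4): ref=22.0000 raw=[19.8000 33.0000 26.4000 34.0000]
After op 5 tick(4): ref=26.0000 raw=[23.4000 39.0000 31.2000 42.0000]
Drift of clock 0 after op 5: 23.4000 - 26.0000 = -2.6000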